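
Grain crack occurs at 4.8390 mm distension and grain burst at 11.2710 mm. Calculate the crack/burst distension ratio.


Formula: Ratio = crack / burst
Substituting: Ratio = 4.8390 / 11.2710
Result: 0.4293


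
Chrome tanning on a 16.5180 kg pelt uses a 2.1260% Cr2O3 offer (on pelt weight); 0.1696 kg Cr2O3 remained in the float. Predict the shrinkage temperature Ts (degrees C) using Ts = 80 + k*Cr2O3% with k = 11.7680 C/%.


Offered = pelt * offer_pct / 100 = 16.5180 * 2.1260 / 100 = 0.3512 kg
Uptake = offered - residual = 0.3512 - 0.1696 = 0.1816 kg
Cr2O3% on pelt = uptake / pelt * 100 = 0.1816 / 16.5180 * 100 = 1.0992 %
Ts = 80 + k * Cr2O3% = 80 + 11.7680 * 1.0992 = 92.9359 C


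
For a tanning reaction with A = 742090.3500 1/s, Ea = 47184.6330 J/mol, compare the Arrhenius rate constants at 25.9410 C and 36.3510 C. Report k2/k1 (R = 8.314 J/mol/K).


T1 = 25.9410 + 273.15 = 299.0910 K; T2 = 36.3510 + 273.15 = 309.5010 K
k1 = A * exp(-Ea/(R*T1)) = 742090.3500 * exp(-47184.6330/(8.314*299.0910)) = 0.00426202 1/s
k2 = A * exp(-Ea/(R*T2)) = 742090.3500 * exp(-47184.6330/(8.314*309.5010)) = 0.00806854 1/s
k2/k1 = 0.00806854 / 0.00426202 = 1.8931


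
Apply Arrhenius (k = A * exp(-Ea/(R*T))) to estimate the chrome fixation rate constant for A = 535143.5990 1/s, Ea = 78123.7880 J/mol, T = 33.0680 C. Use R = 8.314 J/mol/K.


T_K = T_C + 273.15 = 33.0680 + 273.15 = 306.2180 K
exponent = -Ea / (R * T_K) = -78123.7880 / (8.314 * 306.2180) = -30.6862
k = A * exp(exponent) = 535143.5990 * exp(-30.6862) = 2.5214e-08 1/s


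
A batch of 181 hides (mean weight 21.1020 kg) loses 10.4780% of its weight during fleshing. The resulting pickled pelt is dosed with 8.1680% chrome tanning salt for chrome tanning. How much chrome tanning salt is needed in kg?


Total_raw = N * avg_wt = 181 * 21.1020 = 3819.4620 kg
Substrate = Total_raw * (1 - loss/100) = 3819.4620 * (1 - 10.4780/100) = 3419.2588 kg
Chrome = Substrate * pct / 100 = 3419.2588 * 8.1680 / 100 = 279.2851 kg


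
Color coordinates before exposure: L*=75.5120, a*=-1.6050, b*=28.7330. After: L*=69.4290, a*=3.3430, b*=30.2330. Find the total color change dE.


dL = -6.0830, da = 4.9480, db = 1.5000
dE = sqrt((-6.0830)^2 + 4.9480^2 + 1.5000^2) = 7.9835


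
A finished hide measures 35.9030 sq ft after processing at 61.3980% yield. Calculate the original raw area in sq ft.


Formula: raw = finished * 100 / yield
Substituting: raw = 35.9030 * 100 / 61.3980
Result: 58.4758 sq ft


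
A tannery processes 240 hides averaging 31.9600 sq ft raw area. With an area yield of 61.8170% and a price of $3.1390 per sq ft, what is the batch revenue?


Raw_total = N * avg_area = 240 * 31.9600 = 7670.4000 sq ft
Finished = Raw_total * yield / 100 = 7670.4000 * 61.8170 / 100 = 4741.6112 sq ft
Value = Finished * price = 4741.6112 * 3.1390 = 14883.9175 $


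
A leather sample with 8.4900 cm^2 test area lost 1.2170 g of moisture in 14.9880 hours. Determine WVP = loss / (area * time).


Formula: WVP = loss / (area * time)
Substituting: WVP = 1.2170 / (8.4900 * 14.9880)
Result: 0.00956399 g/(cm^2*hr)


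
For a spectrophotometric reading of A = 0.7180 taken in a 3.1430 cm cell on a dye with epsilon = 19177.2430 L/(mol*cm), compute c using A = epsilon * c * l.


Formula: c = A / (epsilon * l)
Substituting: c = 0.7180 / (19177.2430 * 3.1430)
Result: 1.1912e-05 mol/L


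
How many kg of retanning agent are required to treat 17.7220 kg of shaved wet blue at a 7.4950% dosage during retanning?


Formula: Retan = substrate * pct / 100
Substituting: Retan = 17.7220 * 7.4950 / 100
Result: 1.3283 kg


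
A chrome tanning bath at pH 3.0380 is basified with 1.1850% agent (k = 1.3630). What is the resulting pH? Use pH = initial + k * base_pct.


Formula: pH_final = pH_initial + k * base_pct
Substituting: pH_final = 3.0380 + 1.3630 * 1.1850
Result: 4.6532


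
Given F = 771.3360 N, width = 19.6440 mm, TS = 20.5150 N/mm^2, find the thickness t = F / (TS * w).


Formula: t = F / (TS * w)
Substituting: t = 771.3360 / (20.5150 * 19.6440)
Result: 1.9140 mm


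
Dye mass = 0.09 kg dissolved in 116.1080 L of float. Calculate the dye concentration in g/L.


Formula: Conc = dye_mass(kg) / volume(L) * 1000
Substituting: Conc = 0.09 / 116.1080 * 1000
Result: 0.7751 g/L


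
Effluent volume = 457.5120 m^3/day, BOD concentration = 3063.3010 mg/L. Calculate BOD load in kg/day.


Formula: BOD_load = volume * conc / 1000
Substituting: BOD_load = 457.5120 * 3063.3010 / 1000
Result: 1401.4970 kg/day


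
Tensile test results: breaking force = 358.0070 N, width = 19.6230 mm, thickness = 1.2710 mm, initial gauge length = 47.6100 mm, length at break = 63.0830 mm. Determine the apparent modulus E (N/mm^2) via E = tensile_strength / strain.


TS = F / (w * t) = 358.0070 / (19.6230 * 1.2710) = 14.3543 N/mm^2
strain = (Lf - L0) / L0 = (63.0830 - 47.6100) / 47.6100 = 0.3250
E = TS / strain = 14.3543 / 0.3250 = 44.1676 N/mm^2


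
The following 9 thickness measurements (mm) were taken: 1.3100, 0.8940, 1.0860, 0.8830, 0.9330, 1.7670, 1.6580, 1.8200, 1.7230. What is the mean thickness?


Formula: Average = sum / n
Substituting: Average = 12.0740 / 9
Result: 1.3416 mm


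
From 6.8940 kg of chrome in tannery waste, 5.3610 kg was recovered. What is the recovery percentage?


Formula: Recovery = recovered / input * 100
Substituting: Recovery = 5.3610 / 6.8940 * 100
Result: 77.7633 %


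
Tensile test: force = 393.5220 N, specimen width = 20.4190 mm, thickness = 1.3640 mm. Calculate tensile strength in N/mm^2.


Formula: TS = force / (width * thickness)
Substituting: TS = 393.5220 / (20.4190 * 1.3640)
Result: 14.1293 N/mm^2


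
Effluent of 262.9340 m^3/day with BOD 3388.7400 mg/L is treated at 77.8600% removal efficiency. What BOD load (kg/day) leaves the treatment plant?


Load_in = volume * conc / 1000 = 262.9340 * 3388.7400 / 1000 = 891.0150 kg/day
Removed = Load_in * eff / 100 = 891.0150 * 77.8600 / 100 = 693.7443 kg/day
Load_out = Load_in - Removed = 891.0150 - 693.7443 = 197.2707 kg/day


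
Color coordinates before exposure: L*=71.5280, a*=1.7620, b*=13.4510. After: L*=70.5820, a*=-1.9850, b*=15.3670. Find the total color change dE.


dL = -0.9460, da = -3.7470, db = 1.9160
dE = sqrt((-0.9460)^2 + (-3.7470)^2 + 1.9160^2) = 4.3135


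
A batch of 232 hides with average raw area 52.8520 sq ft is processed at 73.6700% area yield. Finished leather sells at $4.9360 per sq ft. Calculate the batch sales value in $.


Raw_total = N * avg_area = 232 * 52.8520 = 12261.6640 sq ft
Finished = Raw_total * yield / 100 = 12261.6640 * 73.6700 / 100 = 9033.1679 sq ft
Value = Finished * price = 9033.1679 * 4.9360 = 44587.7166 $


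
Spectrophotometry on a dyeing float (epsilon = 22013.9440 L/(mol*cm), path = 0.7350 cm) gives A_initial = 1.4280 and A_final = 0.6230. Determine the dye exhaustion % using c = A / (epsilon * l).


c_initial = A_i / (epsilon * l) = 1.4280 / (22013.9440 * 0.7350) = 8.8256e-05 mol/L
c_final = A_f / (epsilon * l) = 0.6230 / (22013.9440 * 0.7350) = 3.8504e-05 mol/L
Exhaustion = (c_initial - c_final) / c_initial * 100 = (8.8256e-05 - 3.8504e-05) / 8.8256e-05 * 100 = 56.3725 %


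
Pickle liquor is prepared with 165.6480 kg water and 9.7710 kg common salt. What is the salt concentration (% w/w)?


Formula: Conc = salt / (water + salt) * 100
Substituting: Conc = 9.7710 / (165.6480 + 9.7710) * 100
Result: 5.5701 %


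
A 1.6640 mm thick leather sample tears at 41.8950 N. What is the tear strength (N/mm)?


Formula: Tear strength = force / thickness
Substituting: Tear strength = 41.8950 / 1.6640
Result: 25.1773 N/mm


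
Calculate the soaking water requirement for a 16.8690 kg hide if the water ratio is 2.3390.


Formula: Water = hide_weight * ratio
Substituting: Water = 16.8690 * 2.3390
Result: 39.4566 kg


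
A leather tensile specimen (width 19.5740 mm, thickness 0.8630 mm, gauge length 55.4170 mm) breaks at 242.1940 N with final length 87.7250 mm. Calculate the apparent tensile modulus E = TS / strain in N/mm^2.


TS = F / (w * t) = 242.1940 / (19.5740 * 0.8630) = 14.3375 N/mm^2
strain = (Lf - L0) / L0 = (87.7250 - 55.4170) / 55.4170 = 0.5830
E = TS / strain = 14.3375 / 0.5830 = 24.5927 N/mm^2


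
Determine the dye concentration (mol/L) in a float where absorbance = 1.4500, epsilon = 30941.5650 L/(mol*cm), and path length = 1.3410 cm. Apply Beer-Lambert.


Formula: c = A / (epsilon * l)
Substituting: c = 1.4500 / (30941.5650 * 1.3410)
Result: 3.4946e-05 mol/L


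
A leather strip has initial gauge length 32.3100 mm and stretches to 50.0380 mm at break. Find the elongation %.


Formula: Elongation = (Lf - L0) / L0 * 100
Substituting: Elongation = (50.0380 - 32.3100) / 32.3100 * 100
Result: 54.8685 %


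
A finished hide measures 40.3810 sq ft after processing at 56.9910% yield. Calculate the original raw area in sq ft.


Formula: raw = finished * 100 / yield
Substituting: raw = 40.3810 * 100 / 56.9910
Result: 70.8550 sq ft


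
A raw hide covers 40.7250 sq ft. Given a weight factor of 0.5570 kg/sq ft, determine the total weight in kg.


Formula: Weight = area * weight_per_sqft
Substituting: Weight = 40.7250 * 0.5570
Result: 22.6838 kg


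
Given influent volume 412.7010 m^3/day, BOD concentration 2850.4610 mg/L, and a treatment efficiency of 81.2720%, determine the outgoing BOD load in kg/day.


Load_in = volume * conc / 1000 = 412.7010 * 2850.4610 / 1000 = 1176.3881 kg/day
Removed = Load_in * eff / 100 = 1176.3881 * 81.2720 / 100 = 956.0741 kg/day
Load_out = Load_in - Removed = 1176.3881 - 956.0741 = 220.3140 kg/day


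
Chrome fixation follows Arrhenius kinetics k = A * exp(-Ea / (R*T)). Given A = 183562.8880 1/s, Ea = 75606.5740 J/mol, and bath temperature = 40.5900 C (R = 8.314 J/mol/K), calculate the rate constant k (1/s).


T_K = T_C + 273.15 = 40.5900 + 273.15 = 313.7400 K
exponent = -Ea / (R * T_K) = -75606.5740 / (8.314 * 313.7400) = -28.9854
k = A * exp(exponent) = 183562.8880 * exp(-28.9854) = 4.7378e-08 1/s


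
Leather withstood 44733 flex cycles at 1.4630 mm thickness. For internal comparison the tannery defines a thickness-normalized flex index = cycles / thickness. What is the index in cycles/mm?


Formula: Index = cycles / thickness
Substituting: Index = 44733 / 1.4630
Result: 30576.2133 cycles/mm


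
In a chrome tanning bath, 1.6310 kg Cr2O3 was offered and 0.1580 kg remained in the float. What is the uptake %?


Formula: Uptake = (offered - residual) / offered * 100
Substituting: Uptake = (1.6310 - 0.1580) / 1.6310 * 100
Result: 90.3127 %


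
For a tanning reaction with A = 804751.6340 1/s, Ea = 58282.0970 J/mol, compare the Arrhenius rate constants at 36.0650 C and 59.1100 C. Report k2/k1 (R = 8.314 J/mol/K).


T1 = 36.0650 + 273.15 = 309.2150 K; T2 = 59.1100 + 273.15 = 332.2600 K
k1 = A * exp(-Ea/(R*T1)) = 804751.6340 * exp(-58282.0970/(8.314*309.2150)) = 1.1479e-04 1/s
k2 = A * exp(-Ea/(R*T2)) = 804751.6340 * exp(-58282.0970/(8.314*332.2600)) = 5.5309e-04 1/s
k2/k1 = 5.5309e-04 / 1.1479e-04 = 4.8182


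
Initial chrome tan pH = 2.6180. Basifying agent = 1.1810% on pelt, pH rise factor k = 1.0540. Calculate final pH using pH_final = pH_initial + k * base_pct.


Formula: pH_final = pH_initial + k * base_pct
Substituting: pH_final = 2.6180 + 1.0540 * 1.1810
Result: 3.8628


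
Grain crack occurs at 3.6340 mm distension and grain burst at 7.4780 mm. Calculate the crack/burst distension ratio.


Formula: Ratio = crack / burst
Substituting: Ratio = 3.6340 / 7.4780
Result: 0.4860


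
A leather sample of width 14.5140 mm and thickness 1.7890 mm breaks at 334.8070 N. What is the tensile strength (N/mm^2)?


Formula: TS = force / (width * thickness)
Substituting: TS = 334.8070 / (14.5140 * 1.7890)
Result: 12.8943 N/mm^2


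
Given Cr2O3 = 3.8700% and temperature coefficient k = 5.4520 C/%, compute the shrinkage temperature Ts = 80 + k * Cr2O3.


Formula: Ts = 80 + k * Cr2O3
Substituting: Ts = 80 + 5.4520 * 3.8700
Result: 101.0992 C


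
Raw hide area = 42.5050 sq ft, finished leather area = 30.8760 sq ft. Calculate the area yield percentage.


Formula: Yield = finished / raw * 100
Substituting: Yield = 30.8760 / 42.5050 * 100
Result: 72.6409 %


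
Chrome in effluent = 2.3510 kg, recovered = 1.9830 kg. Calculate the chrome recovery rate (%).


Formula: Recovery = recovered / input * 100
Substituting: Recovery = 1.9830 / 2.3510 * 100
Result: 84.3471 %


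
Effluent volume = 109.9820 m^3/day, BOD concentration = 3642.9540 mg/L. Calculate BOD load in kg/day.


Formula: BOD_load = volume * conc / 1000
Substituting: BOD_load = 109.9820 * 3642.9540 / 1000
Result: 400.6594 kg/day


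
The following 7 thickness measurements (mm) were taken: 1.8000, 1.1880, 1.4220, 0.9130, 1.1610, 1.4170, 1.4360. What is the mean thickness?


Formula: Average = sum / n
Substituting: Average = 9.3370 / 7
Result: 1.3339 mm


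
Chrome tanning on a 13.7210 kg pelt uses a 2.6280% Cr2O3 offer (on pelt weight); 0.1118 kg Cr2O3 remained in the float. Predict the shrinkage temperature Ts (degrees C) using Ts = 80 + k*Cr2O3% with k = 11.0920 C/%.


Offered = pelt * offer_pct / 100 = 13.7210 * 2.6280 / 100 = 0.3606 kg
Uptake = offered - residual = 0.3606 - 0.1118 = 0.2488 kg
Cr2O3% on pelt = uptake / pelt * 100 = 0.2488 / 13.7210 * 100 = 1.8132 %
Ts = 80 + k * Cr2O3% = 80 + 11.0920 * 1.8132 = 100.1119 C


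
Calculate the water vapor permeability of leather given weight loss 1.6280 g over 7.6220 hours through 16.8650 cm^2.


Formula: WVP = loss / (area * time)
Substituting: WVP = 1.6280 / (16.8650 * 7.6220)
Result: 0.0126648 g/(cm^2*hr)


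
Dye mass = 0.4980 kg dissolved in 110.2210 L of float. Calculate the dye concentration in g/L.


Formula: Conc = dye_mass(kg) / volume(L) * 1000
Substituting: Conc = 0.4980 / 110.2210 * 1000
Result: 4.5182 g/L


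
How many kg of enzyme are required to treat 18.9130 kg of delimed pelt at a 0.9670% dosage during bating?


Formula: Enzyme = substrate * pct / 100
Substituting: Enzyme = 18.9130 * 0.9670 / 100
Result: 0.1829 kg


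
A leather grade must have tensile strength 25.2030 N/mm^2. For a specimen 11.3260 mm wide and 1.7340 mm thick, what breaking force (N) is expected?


Formula: F = TS * w * t
Substituting: F = 25.2030 * 11.3260 * 1.7340
Result: 494.9689 N


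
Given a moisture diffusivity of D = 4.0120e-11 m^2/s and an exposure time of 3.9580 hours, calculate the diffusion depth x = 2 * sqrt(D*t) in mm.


t = 3.9580 hr * 3600 = 14248.8000 s
D * t = 4.0120e-11 * 14248.8000 = 5.7166e-07
x = 2 * sqrt(D*t) = 2 * sqrt(5.7166e-07) = 0.00151217 m = 1.5122 mm


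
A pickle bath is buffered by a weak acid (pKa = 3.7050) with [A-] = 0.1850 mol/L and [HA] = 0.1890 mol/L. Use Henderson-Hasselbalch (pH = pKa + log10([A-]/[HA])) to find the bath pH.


ratio = [A-] / [HA] = 0.1850 / 0.1890 = 0.9788
log10(ratio) = -0.00929008
pH = pKa + log10(ratio) = 3.7050 - 0.00929008 = 3.6957


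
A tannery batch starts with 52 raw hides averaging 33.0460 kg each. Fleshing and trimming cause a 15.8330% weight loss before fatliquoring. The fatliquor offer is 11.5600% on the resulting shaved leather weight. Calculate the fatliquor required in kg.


Total_raw = N * avg_wt = 52 * 33.0460 = 1718.3920 kg
Substrate = Total_raw * (1 - loss/100) = 1718.3920 * (1 - 15.8330/100) = 1446.3190 kg
Fat = Substrate * pct / 100 = 1446.3190 * 11.5600 / 100 = 167.1945 kg


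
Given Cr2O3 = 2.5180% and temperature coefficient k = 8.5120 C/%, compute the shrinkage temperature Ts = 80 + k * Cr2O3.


Formula: Ts = 80 + k * Cr2O3
Substituting: Ts = 80 + 8.5120 * 2.5180
Result: 101.4332 C


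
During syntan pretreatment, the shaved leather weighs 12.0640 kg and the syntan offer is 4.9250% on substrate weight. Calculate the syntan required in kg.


Formula: Syntan = substrate * pct / 100
Substituting: Syntan = 12.0640 * 4.9250 / 100
Result: 0.5942 kg


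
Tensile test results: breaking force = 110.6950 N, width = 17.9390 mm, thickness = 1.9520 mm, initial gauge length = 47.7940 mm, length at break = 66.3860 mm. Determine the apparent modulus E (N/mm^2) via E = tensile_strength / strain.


TS = F / (w * t) = 110.6950 / (17.9390 * 1.9520) = 3.1612 N/mm^2
strain = (Lf - L0) / L0 = (66.3860 - 47.7940) / 47.7940 = 0.3890
E = TS / strain = 3.1612 / 0.3890 = 8.1264 N/mm^2


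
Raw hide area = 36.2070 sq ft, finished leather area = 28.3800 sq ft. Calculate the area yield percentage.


Formula: Yield = finished / raw * 100
Substituting: Yield = 28.3800 / 36.2070 * 100
Result: 78.3826 %


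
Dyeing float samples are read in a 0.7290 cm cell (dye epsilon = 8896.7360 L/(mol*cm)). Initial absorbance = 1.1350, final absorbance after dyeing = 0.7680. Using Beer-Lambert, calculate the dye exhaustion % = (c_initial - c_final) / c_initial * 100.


c_initial = A_i / (epsilon * l) = 1.1350 / (8896.7360 * 0.7290) = 1.7500e-04 mol/L
c_final = A_f / (epsilon * l) = 0.7680 / (8896.7360 * 0.7290) = 1.1841e-04 mol/L
Exhaustion = (c_initial - c_final) / c_initial * 100 = (1.7500e-04 - 1.1841e-04) / 1.7500e-04 * 100 = 32.3348 %


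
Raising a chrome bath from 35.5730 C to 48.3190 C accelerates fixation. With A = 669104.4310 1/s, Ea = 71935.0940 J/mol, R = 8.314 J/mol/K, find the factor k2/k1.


T1 = 35.5730 + 273.15 = 308.7230 K; T2 = 48.3190 + 273.15 = 321.4690 K
k1 = A * exp(-Ea/(R*T1)) = 669104.4310 * exp(-71935.0940/(8.314*308.7230)) = 4.5075e-07 1/s
k2 = A * exp(-Ea/(R*T2)) = 669104.4310 * exp(-71935.0940/(8.314*321.4690)) = 1.3694e-06 1/s
k2/k1 = 1.3694e-06 / 4.5075e-07 = 3.0380


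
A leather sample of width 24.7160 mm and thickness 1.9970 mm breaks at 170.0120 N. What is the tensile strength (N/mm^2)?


Formula: TS = force / (width * thickness)
Substituting: TS = 170.0120 / (24.7160 * 1.9970)
Result: 3.4445 N/mm^2


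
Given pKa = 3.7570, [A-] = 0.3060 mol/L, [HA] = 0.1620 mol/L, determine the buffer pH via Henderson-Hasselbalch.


ratio = [A-] / [HA] = 0.3060 / 0.1620 = 1.8889
log10(ratio) = 0.2762
pH = pKa + log10(ratio) = 3.7570 + 0.2762 = 4.0332


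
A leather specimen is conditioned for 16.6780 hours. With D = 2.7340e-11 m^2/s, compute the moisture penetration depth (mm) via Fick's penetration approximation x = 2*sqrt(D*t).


t = 16.6780 hr * 3600 = 60040.8000 s
D * t = 2.7340e-11 * 60040.8000 = 1.6415e-06
x = 2 * sqrt(D*t) = 2 * sqrt(1.6415e-06) = 0.00256243 m = 2.5624 mm


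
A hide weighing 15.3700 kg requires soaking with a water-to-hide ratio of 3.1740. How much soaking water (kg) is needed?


Formula: Water = hide_weight * ratio
Substituting: Water = 15.3700 * 3.1740
Result: 48.7844 kg


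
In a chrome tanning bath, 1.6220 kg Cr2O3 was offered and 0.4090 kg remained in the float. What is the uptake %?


Formula: Uptake = (offered - residual) / offered * 100
Substituting: Uptake = (1.6220 - 0.4090) / 1.6220 * 100
Result: 74.7842 %


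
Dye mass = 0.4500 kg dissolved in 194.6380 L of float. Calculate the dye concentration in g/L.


Formula: Conc = dye_mass(kg) / volume(L) * 1000
Substituting: Conc = 0.4500 / 194.6380 * 1000
Result: 2.3120 g/L


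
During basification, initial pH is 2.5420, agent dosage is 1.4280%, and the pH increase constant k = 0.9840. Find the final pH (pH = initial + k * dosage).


Formula: pH_final = pH_initial + k * base_pct
Substituting: pH_final = 2.5420 + 0.9840 * 1.4280
Result: 3.9472


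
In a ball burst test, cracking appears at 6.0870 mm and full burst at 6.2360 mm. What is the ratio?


Formula: Ratio = crack / burst
Substituting: Ratio = 6.0870 / 6.2360
Result: 0.9761


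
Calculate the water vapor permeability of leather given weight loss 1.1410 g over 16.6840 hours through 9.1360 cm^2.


Formula: WVP = loss / (area * time)
Substituting: WVP = 1.1410 / (9.1360 * 16.6840)
Result: 0.00748565 g/(cm^2*hr)


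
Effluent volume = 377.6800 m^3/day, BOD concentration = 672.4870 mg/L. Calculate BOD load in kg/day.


Formula: BOD_load = volume * conc / 1000
Substituting: BOD_load = 377.6800 * 672.4870 / 1000
Result: 253.9849 kg/day


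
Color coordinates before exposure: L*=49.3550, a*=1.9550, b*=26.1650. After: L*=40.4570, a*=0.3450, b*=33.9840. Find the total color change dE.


dL = -8.8980, da = -1.6100, db = 7.8190
dE = sqrt((-8.8980)^2 + (-1.6100)^2 + 7.8190^2) = 11.9542


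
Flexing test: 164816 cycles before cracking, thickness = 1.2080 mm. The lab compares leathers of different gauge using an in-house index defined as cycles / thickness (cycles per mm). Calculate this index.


Formula: Index = cycles / thickness
Substituting: Index = 164816 / 1.2080
Result: 136437.0861 cycles/mm


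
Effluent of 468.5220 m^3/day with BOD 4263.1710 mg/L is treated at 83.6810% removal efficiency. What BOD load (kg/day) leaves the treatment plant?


Load_in = volume * conc / 1000 = 468.5220 * 4263.1710 / 1000 = 1997.3894 kg/day
Removed = Load_in * eff / 100 = 1997.3894 * 83.6810 / 100 = 1671.4354 kg/day
Load_out = Load_in - Removed = 1997.3894 - 1671.4354 = 325.9540 kg/day


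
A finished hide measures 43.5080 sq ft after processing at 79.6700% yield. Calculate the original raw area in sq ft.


Formula: raw = finished * 100 / yield
Substituting: raw = 43.5080 * 100 / 79.6700
Result: 54.6103 sq ft


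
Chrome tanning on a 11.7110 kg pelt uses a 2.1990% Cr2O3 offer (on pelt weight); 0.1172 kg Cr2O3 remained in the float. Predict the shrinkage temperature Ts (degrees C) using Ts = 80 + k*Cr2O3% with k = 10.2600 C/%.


Offered = pelt * offer_pct / 100 = 11.7110 * 2.1990 / 100 = 0.2575 kg
Uptake = offered - residual = 0.2575 - 0.1172 = 0.1403 kg
Cr2O3% on pelt = uptake / pelt * 100 = 0.1403 / 11.7110 * 100 = 1.1982 %
Ts = 80 + k * Cr2O3% = 80 + 10.2600 * 1.1982 = 92.2939 C


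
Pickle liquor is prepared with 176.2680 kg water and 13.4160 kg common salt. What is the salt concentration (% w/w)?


Formula: Conc = salt / (water + salt) * 100
Substituting: Conc = 13.4160 / (176.2680 + 13.4160) * 100
Result: 7.0728 %


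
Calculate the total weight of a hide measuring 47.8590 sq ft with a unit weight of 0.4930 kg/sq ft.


Formula: Weight = area * weight_per_sqft
Substituting: Weight = 47.8590 * 0.4930
Result: 23.5945 kg


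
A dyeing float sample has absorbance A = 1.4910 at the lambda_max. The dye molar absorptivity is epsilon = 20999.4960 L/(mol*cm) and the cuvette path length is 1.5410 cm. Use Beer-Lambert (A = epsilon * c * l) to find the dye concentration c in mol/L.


Formula: c = A / (epsilon * l)
Substituting: c = 1.4910 / (20999.4960 * 1.5410)
Result: 4.6075e-05 mol/L


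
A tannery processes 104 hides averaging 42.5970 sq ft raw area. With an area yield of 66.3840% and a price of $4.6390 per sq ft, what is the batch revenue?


Raw_total = N * avg_area = 104 * 42.5970 = 4430.0880 sq ft
Finished = Raw_total * yield / 100 = 4430.0880 * 66.3840 / 100 = 2940.8696 sq ft
Value = Finished * price = 2940.8696 * 4.6390 = 13642.6942 $


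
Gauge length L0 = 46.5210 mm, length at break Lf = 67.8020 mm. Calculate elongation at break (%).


Formula: Elongation = (Lf - L0) / L0 * 100
Substituting: Elongation = (67.8020 - 46.5210) / 46.5210 * 100
Result: 45.7449 %


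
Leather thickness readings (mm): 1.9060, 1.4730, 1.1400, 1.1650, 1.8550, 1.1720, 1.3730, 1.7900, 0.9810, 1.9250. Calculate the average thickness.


Formula: Average = sum / n
Substituting: Average = 14.7800 / 10
Result: 1.4780 mm


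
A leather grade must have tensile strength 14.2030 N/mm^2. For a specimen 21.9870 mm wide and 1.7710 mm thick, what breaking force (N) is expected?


Formula: F = TS * w * t
Substituting: F = 14.2030 * 21.9870 * 1.7710
Result: 553.0503 N


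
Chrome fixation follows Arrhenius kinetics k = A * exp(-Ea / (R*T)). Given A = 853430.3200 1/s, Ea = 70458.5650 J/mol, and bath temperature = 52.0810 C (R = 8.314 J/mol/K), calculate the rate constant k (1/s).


T_K = T_C + 273.15 = 52.0810 + 273.15 = 325.2310 K
exponent = -Ea / (R * T_K) = -70458.5650 / (8.314 * 325.2310) = -26.0574
k = A * exp(exponent) = 853430.3200 * exp(-26.0574) = 4.1168e-06 1/s


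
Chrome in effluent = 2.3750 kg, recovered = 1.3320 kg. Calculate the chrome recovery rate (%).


Formula: Recovery = recovered / input * 100
Substituting: Recovery = 1.3320 / 2.3750 * 100
Result: 56.0842 %


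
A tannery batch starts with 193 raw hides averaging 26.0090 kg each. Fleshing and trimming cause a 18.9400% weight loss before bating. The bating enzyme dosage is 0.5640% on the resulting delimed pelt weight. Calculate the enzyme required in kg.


Total_raw = N * avg_wt = 193 * 26.0090 = 5019.7370 kg
Substrate = Total_raw * (1 - loss/100) = 5019.7370 * (1 - 18.9400/100) = 4068.9988 kg
Enzyme = Substrate * pct / 100 = 4068.9988 * 0.5640 / 100 = 22.9492 kg


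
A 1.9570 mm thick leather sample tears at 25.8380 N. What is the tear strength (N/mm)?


Formula: Tear strength = force / thickness
Substituting: Tear strength = 25.8380 / 1.9570
Result: 13.2029 N/mm


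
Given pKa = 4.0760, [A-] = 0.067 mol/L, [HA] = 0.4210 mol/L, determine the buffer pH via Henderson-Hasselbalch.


ratio = [A-] / [HA] = 0.067 / 0.4210 = 0.1591
log10(ratio) = -0.7982
pH = pKa + log10(ratio) = 4.0760 - 0.7982 = 3.2778


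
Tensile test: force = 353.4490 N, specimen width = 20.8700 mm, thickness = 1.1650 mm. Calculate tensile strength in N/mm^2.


Formula: TS = force / (width * thickness)
Substituting: TS = 353.4490 / (20.8700 * 1.1650)
Result: 14.5371 N/mm^2


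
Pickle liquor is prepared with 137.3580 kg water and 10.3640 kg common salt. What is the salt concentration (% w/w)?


Formula: Conc = salt / (water + salt) * 100
Substituting: Conc = 10.3640 / (137.3580 + 10.3640) * 100
Result: 7.0159 %


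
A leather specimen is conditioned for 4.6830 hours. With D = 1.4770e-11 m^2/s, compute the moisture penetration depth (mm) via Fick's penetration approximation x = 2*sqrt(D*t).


t = 4.6830 hr * 3600 = 16858.8000 s
D * t = 1.4770e-11 * 16858.8000 = 2.4900e-07
x = 2 * sqrt(D*t) = 2 * sqrt(2.4900e-07) = 9.9801e-04 m = 0.9980 mm


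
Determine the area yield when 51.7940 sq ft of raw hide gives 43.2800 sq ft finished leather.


Formula: Yield = finished / raw * 100
Substituting: Yield = 43.2800 / 51.7940 * 100
Result: 83.5618 %


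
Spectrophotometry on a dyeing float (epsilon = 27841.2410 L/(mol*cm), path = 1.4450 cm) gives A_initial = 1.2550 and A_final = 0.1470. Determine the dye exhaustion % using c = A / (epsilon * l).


c_initial = A_i / (epsilon * l) = 1.2550 / (27841.2410 * 1.4450) = 3.1195e-05 mol/L
c_final = A_f / (epsilon * l) = 0.1470 / (27841.2410 * 1.4450) = 3.6539e-06 mol/L
Exhaustion = (c_initial - c_final) / c_initial * 100 = (3.1195e-05 - 3.6539e-06) / 3.1195e-05 * 100 = 88.2869 %


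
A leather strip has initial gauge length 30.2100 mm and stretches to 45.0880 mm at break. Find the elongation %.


Formula: Elongation = (Lf - L0) / L0 * 100
Substituting: Elongation = (45.0880 - 30.2100) / 30.2100 * 100
Result: 49.2486 %


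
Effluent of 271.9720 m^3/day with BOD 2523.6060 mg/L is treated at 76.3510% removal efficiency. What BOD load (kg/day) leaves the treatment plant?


Load_in = volume * conc / 1000 = 271.9720 * 2523.6060 / 1000 = 686.3502 kg/day
Removed = Load_in * eff / 100 = 686.3502 * 76.3510 / 100 = 524.0352 kg/day
Load_out = Load_in - Removed = 686.3502 - 524.0352 = 162.3150 kg/day


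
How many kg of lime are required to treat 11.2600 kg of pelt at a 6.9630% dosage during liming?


Formula: Lime = substrate * pct / 100
Substituting: Lime = 11.2600 * 6.9630 / 100
Result: 0.7840 kg


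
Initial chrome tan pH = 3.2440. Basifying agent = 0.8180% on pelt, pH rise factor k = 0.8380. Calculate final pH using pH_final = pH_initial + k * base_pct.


Formula: pH_final = pH_initial + k * base_pct
Substituting: pH_final = 3.2440 + 0.8380 * 0.8180
Result: 3.9295


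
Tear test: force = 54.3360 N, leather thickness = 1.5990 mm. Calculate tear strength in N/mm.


Formula: Tear strength = force / thickness
Substituting: Tear strength = 54.3360 / 1.5990
Result: 33.9812 N/mm


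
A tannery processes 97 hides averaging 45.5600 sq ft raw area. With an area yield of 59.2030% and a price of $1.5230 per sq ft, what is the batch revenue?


Raw_total = N * avg_area = 97 * 45.5600 = 4419.3200 sq ft
Finished = Raw_total * yield / 100 = 4419.3200 * 59.2030 / 100 = 2616.3700 sq ft
Value = Finished * price = 2616.3700 * 1.5230 = 3984.7315 $


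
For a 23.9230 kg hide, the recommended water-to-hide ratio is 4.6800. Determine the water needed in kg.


Formula: Water = hide_weight * ratio
Substituting: Water = 23.9230 * 4.6800
Result: 111.9596 kg


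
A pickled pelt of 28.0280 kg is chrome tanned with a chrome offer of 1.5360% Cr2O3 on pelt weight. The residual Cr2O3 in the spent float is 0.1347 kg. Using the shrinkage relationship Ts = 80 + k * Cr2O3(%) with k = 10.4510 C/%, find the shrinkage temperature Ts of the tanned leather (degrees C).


Offered = pelt * offer_pct / 100 = 28.0280 * 1.5360 / 100 = 0.4305 kg
Uptake = offered - residual = 0.4305 - 0.1347 = 0.2958 kg
Cr2O3% on pelt = uptake / pelt * 100 = 0.2958 / 28.0280 * 100 = 1.0554 %
Ts = 80 + k * Cr2O3% = 80 + 10.4510 * 1.0554 = 91.0301 C


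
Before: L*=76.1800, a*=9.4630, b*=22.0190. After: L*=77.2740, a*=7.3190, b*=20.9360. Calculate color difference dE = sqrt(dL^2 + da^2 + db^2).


dL = 1.0940, da = -2.1440, db = -1.0830
dE = sqrt(1.0940^2 + (-2.1440)^2 + (-1.0830)^2) = 2.6394


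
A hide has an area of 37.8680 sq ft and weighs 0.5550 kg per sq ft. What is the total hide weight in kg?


Formula: Weight = area * weight_per_sqft
Substituting: Weight = 37.8680 * 0.5550
Result: 21.0167 kg


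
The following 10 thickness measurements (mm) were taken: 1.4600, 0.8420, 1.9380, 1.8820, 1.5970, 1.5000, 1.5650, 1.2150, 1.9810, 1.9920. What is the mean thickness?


Formula: Average = sum / n
Substituting: Average = 15.9720 / 10
Result: 1.5972 mm


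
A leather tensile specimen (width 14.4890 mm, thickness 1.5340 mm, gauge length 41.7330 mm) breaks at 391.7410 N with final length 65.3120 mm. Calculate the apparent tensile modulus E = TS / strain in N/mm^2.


TS = F / (w * t) = 391.7410 / (14.4890 * 1.5340) = 17.6252 N/mm^2
strain = (Lf - L0) / L0 = (65.3120 - 41.7330) / 41.7330 = 0.5650
E = TS / strain = 17.6252 / 0.5650 = 31.1953 N/mm^2


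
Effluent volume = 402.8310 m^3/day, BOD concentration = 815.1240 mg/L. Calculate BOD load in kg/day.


Formula: BOD_load = volume * conc / 1000
Substituting: BOD_load = 402.8310 * 815.1240 / 1000
Result: 328.3572 kg/day


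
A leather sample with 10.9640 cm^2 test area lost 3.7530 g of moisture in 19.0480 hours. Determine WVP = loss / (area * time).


Formula: WVP = loss / (area * time)
Substituting: WVP = 3.7530 / (10.9640 * 19.0480)
Result: 0.0179705 g/(cm^2*hr)


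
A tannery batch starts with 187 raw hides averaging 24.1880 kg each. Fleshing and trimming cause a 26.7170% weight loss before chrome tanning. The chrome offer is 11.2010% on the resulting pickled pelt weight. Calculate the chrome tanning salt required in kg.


Total_raw = N * avg_wt = 187 * 24.1880 = 4523.1560 kg
Substrate = Total_raw * (1 - loss/100) = 4523.1560 * (1 - 26.7170/100) = 3314.7044 kg
Chrome = Substrate * pct / 100 = 3314.7044 * 11.2010 / 100 = 371.2800 kg


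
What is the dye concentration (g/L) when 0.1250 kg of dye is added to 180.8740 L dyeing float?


Formula: Conc = dye_mass(kg) / volume(L) * 1000
Substituting: Conc = 0.1250 / 180.8740 * 1000
Result: 0.6911 g/L


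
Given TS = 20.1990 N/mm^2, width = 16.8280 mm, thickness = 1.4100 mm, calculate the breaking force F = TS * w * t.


Formula: F = TS * w * t
Substituting: F = 20.1990 * 16.8280 * 1.4100
Result: 479.2714 N


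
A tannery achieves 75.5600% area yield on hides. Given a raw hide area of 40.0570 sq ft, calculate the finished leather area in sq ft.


Formula: finished = raw * yield / 100
Substituting: finished = 40.0570 * 75.5600 / 100
Result: 30.2671 sq ft


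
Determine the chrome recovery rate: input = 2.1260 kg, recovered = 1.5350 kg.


Formula: Recovery = recovered / input * 100
Substituting: Recovery = 1.5350 / 2.1260 * 100
Result: 72.2013 %


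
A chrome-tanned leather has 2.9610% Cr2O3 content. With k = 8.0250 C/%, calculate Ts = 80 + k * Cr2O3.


Formula: Ts = 80 + k * Cr2O3
Substituting: Ts = 80 + 8.0250 * 2.9610
Result: 103.7620 C


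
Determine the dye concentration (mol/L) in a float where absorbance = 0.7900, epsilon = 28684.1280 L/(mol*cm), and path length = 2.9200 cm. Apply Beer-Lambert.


Formula: c = A / (epsilon * l)
Substituting: c = 0.7900 / (28684.1280 * 2.9200)
Result: 9.4320e-06 mol/L


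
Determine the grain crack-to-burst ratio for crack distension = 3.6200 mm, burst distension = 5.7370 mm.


Formula: Ratio = crack / burst
Substituting: Ratio = 3.6200 / 5.7370
Result: 0.6310


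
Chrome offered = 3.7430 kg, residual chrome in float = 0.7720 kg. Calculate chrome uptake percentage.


Formula: Uptake = (offered - residual) / offered * 100
Substituting: Uptake = (3.7430 - 0.7720) / 3.7430 * 100
Result: 79.3748 %


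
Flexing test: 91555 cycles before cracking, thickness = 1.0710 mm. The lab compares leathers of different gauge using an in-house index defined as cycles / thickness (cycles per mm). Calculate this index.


Formula: Index = cycles / thickness
Substituting: Index = 91555 / 1.0710
Result: 85485.5275 cycles/mm


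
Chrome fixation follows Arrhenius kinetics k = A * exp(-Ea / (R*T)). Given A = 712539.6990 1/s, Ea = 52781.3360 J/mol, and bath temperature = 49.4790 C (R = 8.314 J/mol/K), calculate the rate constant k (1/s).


T_K = T_C + 273.15 = 49.4790 + 273.15 = 322.6290 K
exponent = -Ea / (R * T_K) = -52781.3360 / (8.314 * 322.6290) = -19.6774
k = A * exp(exponent) = 712539.6990 * exp(-19.6774) = 0.00202786 1/s


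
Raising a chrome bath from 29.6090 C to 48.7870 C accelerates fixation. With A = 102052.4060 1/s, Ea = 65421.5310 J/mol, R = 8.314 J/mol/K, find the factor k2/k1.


T1 = 29.6090 + 273.15 = 302.7590 K; T2 = 48.7870 + 273.15 = 321.9370 K
k1 = A * exp(-Ea/(R*T1)) = 102052.4060 * exp(-65421.5310/(8.314*302.7590)) = 5.2640e-07 1/s
k2 = A * exp(-Ea/(R*T2)) = 102052.4060 * exp(-65421.5310/(8.314*321.9370)) = 2.4758e-06 1/s
k2/k1 = 2.4758e-06 / 5.2640e-07 = 4.7033


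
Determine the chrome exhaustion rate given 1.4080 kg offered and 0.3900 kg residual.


Formula: Uptake = (offered - residual) / offered * 100
Substituting: Uptake = (1.4080 - 0.3900) / 1.4080 * 100
Result: 72.3011 %


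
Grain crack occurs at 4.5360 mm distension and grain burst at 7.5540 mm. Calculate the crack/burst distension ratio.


Formula: Ratio = crack / burst
Substituting: Ratio = 4.5360 / 7.5540
Result: 0.6005


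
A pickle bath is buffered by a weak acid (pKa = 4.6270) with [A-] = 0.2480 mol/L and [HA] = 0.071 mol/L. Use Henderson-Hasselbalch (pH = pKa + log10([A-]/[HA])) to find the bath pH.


ratio = [A-] / [HA] = 0.2480 / 0.071 = 3.4930
log10(ratio) = 0.5432
pH = pKa + log10(ratio) = 4.6270 + 0.5432 = 5.1702


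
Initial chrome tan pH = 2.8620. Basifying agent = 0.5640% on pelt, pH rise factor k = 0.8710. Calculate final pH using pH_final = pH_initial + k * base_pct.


Formula: pH_final = pH_initial + k * base_pct
Substituting: pH_final = 2.8620 + 0.8710 * 0.5640
Result: 3.3532


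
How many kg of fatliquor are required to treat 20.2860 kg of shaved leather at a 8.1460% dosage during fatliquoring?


Formula: Fat = substrate * pct / 100
Substituting: Fat = 20.2860 * 8.1460 / 100
Result: 1.6525 kg


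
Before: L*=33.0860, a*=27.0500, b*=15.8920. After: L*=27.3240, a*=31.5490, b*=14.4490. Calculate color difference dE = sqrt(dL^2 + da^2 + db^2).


dL = -5.7620, da = 4.4990, db = -1.4430
dE = sqrt((-5.7620)^2 + 4.4990^2 + (-1.4430)^2) = 7.4514


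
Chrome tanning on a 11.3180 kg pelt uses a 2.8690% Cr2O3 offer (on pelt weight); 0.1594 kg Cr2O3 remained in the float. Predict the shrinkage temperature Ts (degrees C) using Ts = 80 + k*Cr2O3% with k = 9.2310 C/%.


Offered = pelt * offer_pct / 100 = 11.3180 * 2.8690 / 100 = 0.3247 kg
Uptake = offered - residual = 0.3247 - 0.1594 = 0.1653 kg
Cr2O3% on pelt = uptake / pelt * 100 = 0.1653 / 11.3180 * 100 = 1.4606 %
Ts = 80 + k * Cr2O3% = 80 + 9.2310 * 1.4606 = 93.4830 C


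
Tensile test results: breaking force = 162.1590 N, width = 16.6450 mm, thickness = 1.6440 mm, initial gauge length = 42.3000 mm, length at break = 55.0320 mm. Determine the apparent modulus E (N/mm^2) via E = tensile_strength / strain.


TS = F / (w * t) = 162.1590 / (16.6450 * 1.6440) = 5.9259 N/mm^2
strain = (Lf - L0) / L0 = (55.0320 - 42.3000) / 42.3000 = 0.3010
E = TS / strain = 5.9259 / 0.3010 = 19.6879 N/mm^2


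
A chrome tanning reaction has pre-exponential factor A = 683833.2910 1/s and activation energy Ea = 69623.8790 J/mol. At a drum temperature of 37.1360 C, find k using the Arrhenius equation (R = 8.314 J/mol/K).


T_K = T_C + 273.15 = 37.1360 + 273.15 = 310.2860 K
exponent = -Ea / (R * T_K) = -69623.8790 / (8.314 * 310.2860) = -26.9890
k = A * exp(exponent) = 683833.2910 * exp(-26.9890) = 1.2996e-06 1/s


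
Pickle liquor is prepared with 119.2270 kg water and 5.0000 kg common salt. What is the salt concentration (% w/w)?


Formula: Conc = salt / (water + salt) * 100
Substituting: Conc = 5.0000 / (119.2270 + 5.0000) * 100
Result: 4.0249 %


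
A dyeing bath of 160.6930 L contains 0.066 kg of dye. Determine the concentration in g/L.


Formula: Conc = dye_mass(kg) / volume(L) * 1000
Substituting: Conc = 0.066 / 160.6930 * 1000
Result: 0.4107 g/L


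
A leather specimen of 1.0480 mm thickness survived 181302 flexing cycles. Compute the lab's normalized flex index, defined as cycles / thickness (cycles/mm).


Formula: Index = cycles / thickness
Substituting: Index = 181302 / 1.0480
Result: 172998.0916 cycles/mm


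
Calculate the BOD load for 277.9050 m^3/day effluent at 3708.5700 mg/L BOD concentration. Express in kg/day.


Formula: BOD_load = volume * conc / 1000
Substituting: BOD_load = 277.9050 * 3708.5700 / 1000
Result: 1030.6301 kg/day


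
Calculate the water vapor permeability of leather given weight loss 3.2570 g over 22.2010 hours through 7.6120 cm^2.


Formula: WVP = loss / (area * time)
Substituting: WVP = 3.2570 / (7.6120 * 22.2010)
Result: 0.0192729 g/(cm^2*hr)


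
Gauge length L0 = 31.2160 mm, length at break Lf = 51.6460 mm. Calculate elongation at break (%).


Formula: Elongation = (Lf - L0) / L0 * 100
Substituting: Elongation = (51.6460 - 31.2160) / 31.2160 * 100
Result: 65.4472 %


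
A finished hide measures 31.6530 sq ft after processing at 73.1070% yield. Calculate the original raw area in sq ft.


Formula: raw = finished * 100 / yield
Substituting: raw = 31.6530 * 100 / 73.1070
Result: 43.2968 sq ft


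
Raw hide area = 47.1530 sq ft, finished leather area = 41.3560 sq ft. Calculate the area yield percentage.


Formula: Yield = finished / raw * 100
Substituting: Yield = 41.3560 / 47.1530 * 100
Result: 87.7060 %


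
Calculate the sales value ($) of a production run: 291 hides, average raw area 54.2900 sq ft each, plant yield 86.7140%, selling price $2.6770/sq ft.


Raw_total = N * avg_area = 291 * 54.2900 = 15798.3900 sq ft
Finished = Raw_total * yield / 100 = 15798.3900 * 86.7140 / 100 = 13699.4159 sq ft
Value = Finished * price = 13699.4159 * 2.6770 = 36673.3364 $


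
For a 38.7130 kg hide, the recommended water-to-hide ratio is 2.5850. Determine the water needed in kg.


Formula: Water = hide_weight * ratio
Substituting: Water = 38.7130 * 2.5850
Result: 100.0731 kg


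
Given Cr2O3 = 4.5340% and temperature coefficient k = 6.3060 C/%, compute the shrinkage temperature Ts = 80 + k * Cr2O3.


Formula: Ts = 80 + k * Cr2O3
Substituting: Ts = 80 + 6.3060 * 4.5340
Result: 108.5914 C
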